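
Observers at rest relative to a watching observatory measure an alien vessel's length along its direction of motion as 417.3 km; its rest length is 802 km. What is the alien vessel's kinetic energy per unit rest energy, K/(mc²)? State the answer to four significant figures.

From L = L₀/γ: γ = 802/417.3 = 1.92188.
Since K = (γ−1)mc², K/(mc²) = 1.92188 − 1 = 0.9219.

0.9219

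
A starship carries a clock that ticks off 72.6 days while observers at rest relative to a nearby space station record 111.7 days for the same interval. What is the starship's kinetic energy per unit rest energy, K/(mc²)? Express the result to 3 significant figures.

From Δt = γΔτ: γ = 111.7/72.6 = 1.53857.
K/(mc²) = γ − 1 = 1.53857 − 1 = 0.539.

0.539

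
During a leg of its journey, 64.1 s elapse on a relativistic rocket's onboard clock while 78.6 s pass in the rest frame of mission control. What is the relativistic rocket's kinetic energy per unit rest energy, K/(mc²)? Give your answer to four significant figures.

From Δt = γΔτ: γ = 78.6/64.1 = 1.22621.
Since K = (γ−1)mc², K/(mc²) = 1.22621 − 1 = 0.2262.

0.2262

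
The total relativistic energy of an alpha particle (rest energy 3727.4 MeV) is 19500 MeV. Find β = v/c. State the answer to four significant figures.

0.9816

γ = E/(mc²) = 19500/3727.4 = 5.2315.
β = √(1 − 1/γ²) = √(1 − 0.0365382) = √0.9634618 = 0.9816.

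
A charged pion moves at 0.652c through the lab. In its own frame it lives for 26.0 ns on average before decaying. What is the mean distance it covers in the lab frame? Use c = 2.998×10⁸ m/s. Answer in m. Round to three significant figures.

Lorentz factor: γ = (1 − 0.425104)^(−1/2) = 1.3189.
Lab-frame lifetime: Δt = γτ = 1.3189 × 26.0 ns = 34.291 ns.
Distance: d = vΔt = 0.652 × 2.998×10⁸ m/s × 3.4291×10^-8 s = 6.70 m.

6.70 m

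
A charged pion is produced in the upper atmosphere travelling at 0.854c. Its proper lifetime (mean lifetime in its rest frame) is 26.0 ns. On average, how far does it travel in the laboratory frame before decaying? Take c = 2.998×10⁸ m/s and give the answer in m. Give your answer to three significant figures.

With β = 0.854, γ = 1/√(1 − 0.854²) = 1/√0.270684 = 1.9221.
Lab-frame lifetime: Δt = γτ = 1.9221 × 26.0 ns = 49.975 ns.
Distance: d = vΔt = 0.854 × 2.998×10⁸ m/s × 4.9975×10^-8 s = 12.8 m.

12.8 m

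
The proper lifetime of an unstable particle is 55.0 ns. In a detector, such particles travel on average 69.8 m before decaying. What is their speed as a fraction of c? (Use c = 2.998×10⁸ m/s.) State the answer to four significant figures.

Let x = d/(cτ) = 69.80 m / (2.998×10⁸ m/s × 5.500×10^-8 s) = 4.2331. Since d = βγcτ, x = βγ = β/√(1−β²).
Solving: β² = x²/(1+x²) = 17.9191/18.9191 = 0.947143, so β = 0.9732.

0.9732c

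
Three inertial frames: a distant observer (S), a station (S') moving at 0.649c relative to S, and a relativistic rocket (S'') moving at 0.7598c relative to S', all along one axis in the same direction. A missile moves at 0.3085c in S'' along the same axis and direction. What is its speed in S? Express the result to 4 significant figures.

0.9698c

Apply u = (u'+v)/(1+u'v) twice. Missile in the station frame: (0.3085+0.7598)/(1+0.3085·0.7598) = 1.0683/1.2343983 = 0.86544c.
That velocity, transformed to the rest frame of a distant observer: (0.86544+0.649)/(1+0.86544·0.649) = 1.51444/1.56167056 = 0.96976c.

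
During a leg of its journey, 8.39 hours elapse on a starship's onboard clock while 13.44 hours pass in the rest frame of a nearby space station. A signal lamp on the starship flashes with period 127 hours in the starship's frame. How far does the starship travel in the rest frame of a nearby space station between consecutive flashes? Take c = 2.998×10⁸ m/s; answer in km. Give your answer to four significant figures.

1.715×10^11 km

γ = Δt/Δτ = 13.44/8.39 = 1.60191.
β = √(1 − 1/γ²) = 0.78122. Lab-frame period = γτ = 1.60191×127 hours = 203.44 hours. Distance = βc × γτ = 0.78122 × 2.998×10⁸ m/s × 732384 s = 1.7153×10^14 m = 1.715×10^11 km.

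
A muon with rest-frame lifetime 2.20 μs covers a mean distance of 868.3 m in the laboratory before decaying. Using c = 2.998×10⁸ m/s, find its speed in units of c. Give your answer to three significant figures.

0.796c

Lab distance = (lab lifetime)·v = γτ·βc, so βγ = d/(cτ) = 868.3/(2.998×10⁸ × 2.200×10^-6) = 1.3165.
With βγ = 1.3165: γ² = 1 + (βγ)² = 2.73317, and β = (βγ)/γ = 1.3165/1.65323 = 0.796.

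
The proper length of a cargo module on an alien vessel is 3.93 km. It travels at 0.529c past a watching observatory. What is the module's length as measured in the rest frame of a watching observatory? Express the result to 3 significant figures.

With β = 0.529, γ = 1/√(1 − 0.529²) = 1/√0.720159 = 1.1784.
Along the direction of motion the measured length is L₀/γ = 3.93/1.1784 = 3.34 km.

3.34 km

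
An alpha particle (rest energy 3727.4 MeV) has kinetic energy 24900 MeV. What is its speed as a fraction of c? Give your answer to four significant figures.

0.9915c

K = (γ−1)mc², so γ = 1 + 24900/3727.4 = 7.6803.
Then v/c = √(1 − γ⁻²) = √(1 − 0.0169529) = √0.9830471 = 0.9915.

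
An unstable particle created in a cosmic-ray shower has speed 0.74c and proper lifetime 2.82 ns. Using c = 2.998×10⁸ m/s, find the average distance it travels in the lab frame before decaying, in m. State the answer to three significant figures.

0.930 m

Lorentz factor: γ = (1 − 0.5476)^(−1/2) = 1.4868.
Lab-frame lifetime: Δt = γτ = 1.4868 × 2.82 ns = 4.1928 ns.
Distance: d = vΔt = 0.74 × 2.998×10⁸ m/s × 4.1928×10^-9 s = 0.930 m.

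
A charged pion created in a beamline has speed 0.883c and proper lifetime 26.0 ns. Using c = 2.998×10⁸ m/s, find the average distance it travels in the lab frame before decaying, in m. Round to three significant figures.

14.7 m

γ = 1/√(1 − β²) = 1/√(1 − 0.779689) = 1/√0.220311 = 1/0.469373 = 2.1305.
Lab-frame lifetime: Δt = γτ = 2.1305 × 26.0 ns = 55.393 ns.
Distance: d = vΔt = 0.883 × 2.998×10⁸ m/s × 5.5393×10^-8 s = 14.7 m.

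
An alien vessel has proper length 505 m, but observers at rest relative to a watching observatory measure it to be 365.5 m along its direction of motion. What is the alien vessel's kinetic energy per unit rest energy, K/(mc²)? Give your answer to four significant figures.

γ = L₀/L = 505/365.5 = 1.38167.
Since K = (γ−1)mc², K/(mc²) = 1.38167 − 1 = 0.3817.

0.3817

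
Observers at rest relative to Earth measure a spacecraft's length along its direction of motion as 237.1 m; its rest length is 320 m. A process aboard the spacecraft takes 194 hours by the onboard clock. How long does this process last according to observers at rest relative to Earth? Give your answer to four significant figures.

261.8 hours

γ = L₀/L = 320/237.1 = 1.34964.
Δt = γΔτ = 1.34964 × 194 = 261.8 hours.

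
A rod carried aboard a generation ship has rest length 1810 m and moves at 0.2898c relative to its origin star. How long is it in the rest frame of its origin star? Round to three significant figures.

1730 m

Lorentz factor: γ = (1 − 0.08398404)^(−1/2) = 1.0448.
Length contraction: L = L₀/γ = 1810/1.0448 = 1730 m.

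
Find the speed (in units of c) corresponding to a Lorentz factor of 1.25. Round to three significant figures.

β = √(1 − 1/γ²) = √(1 − 1/1.5625) = √0.36 = 0.600.

0.600c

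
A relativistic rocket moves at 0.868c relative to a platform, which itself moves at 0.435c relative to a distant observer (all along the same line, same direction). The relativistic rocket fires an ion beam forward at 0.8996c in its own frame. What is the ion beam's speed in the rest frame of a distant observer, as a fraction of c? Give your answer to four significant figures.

0.9971c

Apply u = (u'+v)/(1+u'v) twice. Ion beam in the platform frame: (0.8996+0.868)/(1+0.8996·0.868) = 1.7676/1.7808528 = 0.99256c.
That velocity, transformed to the rest frame of a distant observer: (0.99256+0.435)/(1+0.99256·0.435) = 1.42756/1.4317636 = 0.99706c.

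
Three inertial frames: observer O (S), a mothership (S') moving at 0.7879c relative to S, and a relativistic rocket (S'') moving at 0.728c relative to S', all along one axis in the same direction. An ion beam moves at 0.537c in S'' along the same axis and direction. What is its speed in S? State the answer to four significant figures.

Apply u = (u'+v)/(1+u'v) twice. Ion beam in the mothership frame: (0.537+0.728)/(1+0.537·0.728) = 1.265/1.390936 = 0.90946c.
That velocity, transformed to the rest frame of observer O: (0.90946+0.7879)/(1+0.90946·0.7879) = 1.69736/1.716563534 = 0.98881c.

0.9888c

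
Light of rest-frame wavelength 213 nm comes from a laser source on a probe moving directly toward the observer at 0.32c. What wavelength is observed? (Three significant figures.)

Relativistic Doppler for wavelength: λ_obs = λ_src · √((1−β)/(1+β)).
With β = 0.32: factor = √(0.68/1.32) = 0.71774.
λ_obs = 213 × 0.71774 = 153 nm.

153 nm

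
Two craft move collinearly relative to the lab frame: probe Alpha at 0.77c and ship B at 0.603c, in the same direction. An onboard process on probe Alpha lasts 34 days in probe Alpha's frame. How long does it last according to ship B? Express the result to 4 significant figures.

Transform probe Alpha's velocity into ship B's frame: (0.77 − 0.603)/(1 − 0.77·0.603) = 0.167/0.53569, so the relative speed is 0.31175c.
γ for this relative speed: γ = 1/√(1 − 0.0971881) = 1.0524.
Probe Alpha's interval is proper; time dilation gives Δt_B = γΔτ = 1.0524 × 34 days = 35.78 days.

35.78 days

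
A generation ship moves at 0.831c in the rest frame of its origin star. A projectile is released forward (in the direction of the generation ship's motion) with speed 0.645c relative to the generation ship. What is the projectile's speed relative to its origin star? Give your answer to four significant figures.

Relativistic velocity addition: u = (u' + v)/(1 + u'v/c²), with u' = 0.645c and v = 0.831c.
Numerator: 0.645 + 0.831 = 1.476. Denominator: 1 + (0.645)(0.831) = 1.535995.
u = 1.476/1.535995 = 0.96094, so the speed is 0.9609c.

0.9609c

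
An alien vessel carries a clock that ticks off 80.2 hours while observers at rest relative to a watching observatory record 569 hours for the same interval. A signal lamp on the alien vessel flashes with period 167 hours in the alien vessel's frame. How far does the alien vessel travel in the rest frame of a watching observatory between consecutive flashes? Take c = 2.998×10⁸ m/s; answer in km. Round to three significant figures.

1.27×10^12 km

γ = Δt/Δτ = 569/80.2 = 7.09476.
β = √(1 − 1/γ²) = 0.99002. Lab-frame period = γτ = 7.09476×167 hours = 1184.8 hours. Distance = βc × γτ = 0.99002 × 2.998×10⁸ m/s × 4265280 s = 1.2660×10^15 m = 1.27×10^12 km.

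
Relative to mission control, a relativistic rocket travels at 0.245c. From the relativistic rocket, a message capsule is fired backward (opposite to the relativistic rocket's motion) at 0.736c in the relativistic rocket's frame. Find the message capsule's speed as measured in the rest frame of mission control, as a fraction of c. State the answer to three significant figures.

0.599c

In units of c, u = (u' + v)/(1 + u'v) with u' = −0.736 and v = 0.245.
Numerator: −0.736 + 0.245 = −0.491. Denominator: 1 + (−0.736)(0.245) = 0.81968.
u = −0.491/0.81968 = −0.59901, so the speed is 0.599c.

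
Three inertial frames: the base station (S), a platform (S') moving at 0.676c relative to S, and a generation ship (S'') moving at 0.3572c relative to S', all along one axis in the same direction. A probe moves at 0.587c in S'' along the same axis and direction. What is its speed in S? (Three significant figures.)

0.953c

First combine the probe and generation ship (S''→S'): u₁ = (0.587 + 0.3572)/(1 + 0.587×0.3572) = 0.9442/1.2096764 = 0.78054.
Then combine with the platform (S'→S): u = (0.78054 + 0.676)/(1 + 0.78054×0.676) = 1.45654/1.52764504 = 0.95345.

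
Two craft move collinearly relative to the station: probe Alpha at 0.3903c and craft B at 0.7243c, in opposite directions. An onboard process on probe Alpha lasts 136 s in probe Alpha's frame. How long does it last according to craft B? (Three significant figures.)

275 s

The velocity of probe Alpha relative to craft B is (0.3903 + 0.7243)c / (1 + 0.3903×0.7243) = 0.86895c; relative speed 0.86895c.
At |u| = 0.86895c, γ = (1 − 0.755074)^(−1/2) = 2.0206.
The clock on probe Alpha records proper time, so craft B measures Δt = γΔτ = 2.0206 × 136 = 275 s.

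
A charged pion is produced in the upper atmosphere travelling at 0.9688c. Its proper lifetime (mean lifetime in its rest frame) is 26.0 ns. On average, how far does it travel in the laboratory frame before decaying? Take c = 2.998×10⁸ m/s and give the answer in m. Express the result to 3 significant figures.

γ = 1/√(1 − β²) = 1/√(1 − 0.93857344) = 1/√0.06142656 = 1/0.247844 = 4.0348.
Lab-frame lifetime: Δt = γτ = 4.0348 × 26.0 ns = 104.9 ns.
Distance: d = vΔt = 0.9688 × 2.998×10⁸ m/s × 1.0490×10^-7 s = 30.5 m.

30.5 m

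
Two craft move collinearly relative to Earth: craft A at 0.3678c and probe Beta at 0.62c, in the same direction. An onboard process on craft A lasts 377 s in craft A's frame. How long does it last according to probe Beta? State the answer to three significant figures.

Transform craft A's velocity into probe Beta's frame: (0.3678 − 0.62)/(1 − 0.3678·0.62) = −0.2522/0.771964, so the relative speed is 0.3267c.
γ for this relative speed: γ = 1/√(1 − 0.106733) = 1.0581.
Craft A's interval is proper; time dilation gives Δt_B = γΔτ = 1.0581 × 377 s = 399 s.

399 s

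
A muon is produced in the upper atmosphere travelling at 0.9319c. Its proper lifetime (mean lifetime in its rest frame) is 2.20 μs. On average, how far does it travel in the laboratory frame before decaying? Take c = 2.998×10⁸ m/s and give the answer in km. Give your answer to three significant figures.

1.69 km

γ = 1/√(1 − β²) = 1/√(1 − 0.86843761) = 1/√0.13156239 = 1/0.362715 = 2.757.
Lab-frame lifetime: Δt = γτ = 2.757 × 2.20 μs = 6.0654 μs.
Distance: d = vΔt = 0.9319 × 2.998×10⁸ m/s × 6.0654×10^-6 s = 1690 m = 1.69 km.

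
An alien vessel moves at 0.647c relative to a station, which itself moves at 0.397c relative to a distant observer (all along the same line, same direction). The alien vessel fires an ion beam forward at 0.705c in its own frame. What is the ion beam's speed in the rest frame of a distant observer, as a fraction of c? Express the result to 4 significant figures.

First combine the ion beam and alien vessel (S''→S'): u₁ = (0.705 + 0.647)/(1 + 0.705×0.647) = 1.352/1.456135 = 0.92849.
Then combine with the station (S'→S): u = (0.92849 + 0.397)/(1 + 0.92849×0.397) = 1.32549/1.36861053 = 0.96849.

0.9685c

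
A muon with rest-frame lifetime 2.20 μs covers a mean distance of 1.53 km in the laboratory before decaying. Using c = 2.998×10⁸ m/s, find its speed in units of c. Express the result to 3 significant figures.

d = βγcτ ⇒ βγ = d/(cτ) = 1530 m / (659.56 m) = 2.3197.
β = (βγ)/√(1+(βγ)²) = 2.3197/√6.38101 = 0.918.

0.918c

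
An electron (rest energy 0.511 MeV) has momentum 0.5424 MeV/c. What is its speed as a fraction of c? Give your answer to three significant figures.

0.728c

βγ = pc/(mc²) = 0.5424/0.511 = 1.0614.
Since γ² = 1 + (βγ)² = 2.12657, γ = √2.12657 = 1.45828, and β = (βγ)/γ = 1.0614/1.45828 = 0.728.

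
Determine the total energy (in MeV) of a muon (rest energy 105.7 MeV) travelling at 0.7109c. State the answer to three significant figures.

Lorentz factor: γ = (1 − 0.50537881)^(−1/2) = 1.4219.
Total energy: E = γmc² = 1.4219 × 105.7 MeV = 150 MeV.

150 MeV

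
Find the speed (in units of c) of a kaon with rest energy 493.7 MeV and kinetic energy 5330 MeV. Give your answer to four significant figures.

γ = 1 + K/(mc²) = 1 + 5330/493.7 = 11.796.
β = √(1 − 1/γ²) = √(1 − 0.00718672) = √0.99281328 = 0.9964.

0.9964c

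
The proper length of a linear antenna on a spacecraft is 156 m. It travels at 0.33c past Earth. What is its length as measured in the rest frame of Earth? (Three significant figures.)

Lorentz factor: γ = (1 − 0.1089)^(−1/2) = 1.0593.
Along the direction of motion the measured length is L₀/γ = 156/1.0593 = 147 m.

147 m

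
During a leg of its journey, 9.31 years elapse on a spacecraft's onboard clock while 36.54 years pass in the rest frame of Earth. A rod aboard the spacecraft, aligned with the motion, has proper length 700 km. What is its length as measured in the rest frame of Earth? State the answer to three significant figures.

178 km

From Δt = γΔτ: γ = 36.54/9.31 = 3.92481.
L = L₀/γ = 700/3.92481 = 178 km.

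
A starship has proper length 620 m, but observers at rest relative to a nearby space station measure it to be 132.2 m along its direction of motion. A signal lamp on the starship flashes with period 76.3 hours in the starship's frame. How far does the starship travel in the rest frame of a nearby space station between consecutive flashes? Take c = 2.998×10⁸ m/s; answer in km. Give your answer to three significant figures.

3.77×10^11 km

Length contraction gives γ = L₀/L = 620/132.2 = 4.68986.
β = √(1 − 1/γ²) = 0.977. Lab-frame period = γτ = 4.68986×76.3 hours = 357.84 hours. Distance = βc × γτ = 0.977 × 2.998×10⁸ m/s × 1288224 s = 3.7733×10^14 m = 3.77×10^11 km.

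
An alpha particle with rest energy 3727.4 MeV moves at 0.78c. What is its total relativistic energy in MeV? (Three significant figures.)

With β = 0.78, γ = 1/√(1 − 0.78²) = 1/√0.3916 = 1.598.
Total energy: E = γmc² = 1.598 × 3727.4 MeV = 5960 MeV.

5960 MeV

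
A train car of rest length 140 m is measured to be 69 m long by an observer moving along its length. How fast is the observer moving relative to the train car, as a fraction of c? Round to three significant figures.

0.870c

Length contraction gives γ = L₀/L = 140/69 = 2.029.
β = √(1 − 1/γ²) = √0.757095 = 0.870.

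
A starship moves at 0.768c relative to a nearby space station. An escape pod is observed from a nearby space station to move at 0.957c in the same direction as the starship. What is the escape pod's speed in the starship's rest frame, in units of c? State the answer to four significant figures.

Transform to the starship's frame: u' = (u − v)/(1 − uv/c²).
u' = (0.957 − 0.768)/(1 − 0.957×0.768) = 0.189/0.265024 = 0.71314.
Speed in the starship's frame: 0.7131c (in the same direction).

0.7131c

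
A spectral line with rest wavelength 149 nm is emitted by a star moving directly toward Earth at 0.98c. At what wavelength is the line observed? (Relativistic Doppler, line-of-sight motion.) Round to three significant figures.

15.0 nm

Relativistic Doppler for wavelength: λ_obs = λ_src · √((1−β)/(1+β)).
With β = 0.98: factor = √(0.02/1.98) = 0.1005.
λ_obs = 149 × 0.1005 = 15.0 nm.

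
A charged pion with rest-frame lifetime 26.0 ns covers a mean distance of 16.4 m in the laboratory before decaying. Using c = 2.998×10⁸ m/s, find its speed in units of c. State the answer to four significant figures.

0.9032c

Lab distance = (lab lifetime)·v = γτ·βc, so βγ = d/(cτ) = 16.40/(2.998×10⁸ × 2.600×10^-8) = 2.104.
With βγ = 2.104: γ² = 1 + (βγ)² = 5.42682, and β = (βγ)/γ = 2.104/2.32955 = 0.9032.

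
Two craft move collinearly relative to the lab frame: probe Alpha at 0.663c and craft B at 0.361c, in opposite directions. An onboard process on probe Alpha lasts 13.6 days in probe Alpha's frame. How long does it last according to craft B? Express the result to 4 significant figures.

24.14 days

Speed of probe Alpha in craft B's frame: u = (v_A + v_B)/(1 + v_A v_B/c²) = (0.663 + 0.361)/(1 + 0.663×0.361) = 1.024/1.239343 = 0.82624; |u| = 0.82624c.
γ for this relative speed: γ = 1/√(1 − 0.682673) = 1.7752.
The clock on probe Alpha records proper time, so craft B measures Δt = γΔτ = 1.7752 × 13.6 = 24.14 days.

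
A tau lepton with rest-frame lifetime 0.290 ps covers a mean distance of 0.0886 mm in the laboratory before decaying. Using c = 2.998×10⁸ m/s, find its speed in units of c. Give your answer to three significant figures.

0.714c

Lab distance = (lab lifetime)·v = γτ·βc, so βγ = d/(cτ) = 8.860×10^-5/(2.998×10⁸ × 2.900×10^-13) = 1.0191.
With βγ = 1.0191: γ² = 1 + (βγ)² = 2.03856, and β = (βγ)/γ = 1.0191/1.42778 = 0.714.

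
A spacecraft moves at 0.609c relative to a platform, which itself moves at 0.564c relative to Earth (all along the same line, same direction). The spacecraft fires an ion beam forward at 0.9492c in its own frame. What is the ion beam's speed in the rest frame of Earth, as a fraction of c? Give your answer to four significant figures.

0.9965c

First combine the ion beam and spacecraft (S''→S'): u₁ = (0.9492 + 0.609)/(1 + 0.9492×0.609) = 1.5582/1.5780628 = 0.98741.
Then combine with the platform (S'→S): u = (0.98741 + 0.564)/(1 + 0.98741×0.564) = 1.55141/1.55689924 = 0.99647.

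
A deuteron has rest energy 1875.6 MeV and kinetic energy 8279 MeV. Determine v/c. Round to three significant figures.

K = (γ−1)mc², so γ = 1 + 8279/1875.6 = 5.4141.
Then v/c = √(1 − γ⁻²) = √(1 − 0.0341152) = √0.9658848 = 0.983.

0.983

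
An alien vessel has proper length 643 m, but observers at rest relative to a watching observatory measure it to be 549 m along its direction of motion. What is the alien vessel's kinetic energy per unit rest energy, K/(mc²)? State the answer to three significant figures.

From L = L₀/γ: γ = 643/549 = 1.17122.
K/(mc²) = γ − 1 = 1.17122 − 1 = 0.171.

0.171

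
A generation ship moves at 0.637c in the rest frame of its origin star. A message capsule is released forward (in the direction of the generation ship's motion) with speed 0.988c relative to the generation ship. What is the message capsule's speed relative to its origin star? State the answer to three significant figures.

0.997c

In units of c, u = (u' + v)/(1 + u'v) with u' = 0.988 and v = 0.637.
Numerator: 0.988 + 0.637 = 1.625. Denominator: 1 + (0.988)(0.637) = 1.629356.
u = 1.625/1.629356 = 0.99733, so the speed is 0.997c.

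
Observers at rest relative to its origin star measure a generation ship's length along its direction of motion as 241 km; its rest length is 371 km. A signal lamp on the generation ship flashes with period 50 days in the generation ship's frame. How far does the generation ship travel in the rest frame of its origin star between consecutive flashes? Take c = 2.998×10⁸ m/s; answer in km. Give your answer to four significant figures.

1.516×10^12 km

γ = L₀/L = 371/241 = 1.53942.
β = √(1 − 1/γ²) = 0.76028. Lab-frame period = γτ = 1.53942×50 days = 76.971 days. Distance = βc × γτ = 0.76028 × 2.998×10⁸ m/s × 6650294.4 s = 1.5158×10^15 m = 1.516×10^12 km.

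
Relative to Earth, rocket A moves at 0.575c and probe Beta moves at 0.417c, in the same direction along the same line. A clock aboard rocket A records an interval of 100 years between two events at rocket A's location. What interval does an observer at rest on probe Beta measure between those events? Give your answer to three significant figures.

Speed of rocket A in probe Beta's frame: u = (v_A − v_B)/(1 − v_A v_B/c²) = (0.575 − 0.417)/(1 − 0.575×0.417) = 0.158/0.760225 = 0.20783; |u| = 0.20783c.
γ for this relative speed: γ = 1/√(1 − 0.0431933) = 1.0223.
Rocket A's interval is proper; time dilation gives Δt_B = γΔτ = 1.0223 × 100 years = 102 years.

102 years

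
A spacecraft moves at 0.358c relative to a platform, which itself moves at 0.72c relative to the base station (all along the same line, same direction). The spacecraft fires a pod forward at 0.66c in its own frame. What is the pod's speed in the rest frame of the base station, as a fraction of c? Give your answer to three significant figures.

Apply u = (u'+v)/(1+u'v) twice. Pod in the platform frame: (0.66+0.358)/(1+0.66·0.358) = 1.018/1.23628 = 0.82344c.
That velocity, transformed to the rest frame of the base station: (0.82344+0.72)/(1+0.82344·0.72) = 1.54344/1.5928768 = 0.96896c.

0.969c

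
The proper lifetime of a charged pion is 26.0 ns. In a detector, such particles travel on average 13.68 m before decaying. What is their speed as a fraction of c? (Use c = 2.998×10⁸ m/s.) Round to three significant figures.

0.869c

Lab distance = (lab lifetime)·v = γτ·βc, so βγ = d/(cτ) = 13.68/(2.998×10⁸ × 2.600×10^-8) = 1.755.
With βγ = 1.755: γ² = 1 + (βγ)² = 4.08002, and β = (βγ)/γ = 1.755/2.01991 = 0.869.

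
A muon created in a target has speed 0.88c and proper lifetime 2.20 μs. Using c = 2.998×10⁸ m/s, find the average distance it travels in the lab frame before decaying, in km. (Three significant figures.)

With β = 0.88, γ = 1/√(1 − 0.88²) = 1/√0.2256 = 2.1054.
Lab-frame lifetime: Δt = γτ = 2.1054 × 2.20 μs = 4.6319 μs.
Distance: d = vΔt = 0.88 × 2.998×10⁸ m/s × 4.6319×10^-6 s = 1220 m = 1.22 km.

1.22 km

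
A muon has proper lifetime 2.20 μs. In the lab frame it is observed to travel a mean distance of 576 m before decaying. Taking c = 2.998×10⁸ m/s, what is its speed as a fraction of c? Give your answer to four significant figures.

0.6578c

Lab distance = (lab lifetime)·v = γτ·βc, so βγ = d/(cτ) = 576.0/(2.998×10⁸ × 2.200×10^-6) = 0.87331.
With βγ = 0.87331: γ² = 1 + (βγ)² = 1.76267, and β = (βγ)/γ = 0.87331/1.32766 = 0.6578.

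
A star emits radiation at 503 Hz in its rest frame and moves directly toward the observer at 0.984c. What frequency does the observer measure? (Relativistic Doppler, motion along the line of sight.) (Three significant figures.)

Relativistic Doppler (source moving toward): f_obs = f_src · √((1+β)/(1−β)).
With β = 0.984: factor = √(1.984/0.016) = 11.136.
f_obs = 503 × 11.136 = 5600 Hz.

5600 Hz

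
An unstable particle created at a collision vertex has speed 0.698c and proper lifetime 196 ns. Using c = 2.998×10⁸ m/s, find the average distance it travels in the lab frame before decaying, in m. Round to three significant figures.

γ = 1/√(1 − β²) = 1/√(1 − 0.487204) = 1/√0.512796 = 1/0.716098 = 1.3965.
Lab-frame lifetime: Δt = γτ = 1.3965 × 196 ns = 273.71 ns.
Distance: d = vΔt = 0.698 × 2.998×10⁸ m/s × 2.7371×10^-7 s = 57.3 m.

57.3 m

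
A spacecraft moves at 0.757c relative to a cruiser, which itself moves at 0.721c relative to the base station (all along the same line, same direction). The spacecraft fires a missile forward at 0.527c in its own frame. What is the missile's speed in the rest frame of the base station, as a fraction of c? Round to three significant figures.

0.986c

First combine the missile and spacecraft (S''→S'): u₁ = (0.527 + 0.757)/(1 + 0.527×0.757) = 1.284/1.398939 = 0.91784.
Then combine with the cruiser (S'→S): u = (0.91784 + 0.721)/(1 + 0.91784×0.721) = 1.63884/1.66176264 = 0.98621.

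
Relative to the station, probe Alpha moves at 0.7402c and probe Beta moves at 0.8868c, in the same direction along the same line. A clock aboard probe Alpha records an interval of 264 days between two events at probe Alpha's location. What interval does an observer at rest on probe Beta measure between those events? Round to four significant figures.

Speed of probe Alpha in probe Beta's frame: u = (v_A − v_B)/(1 − v_A v_B/c²) = (0.7402 − 0.8868)/(1 − 0.7402×0.8868) = −0.1466/0.34359064 = −0.42667; |u| = 0.42667c.
γ for this relative speed: γ = 1/√(1 − 0.182047) = 1.1057.
Probe Alpha's interval is proper; time dilation gives Δt_B = γΔτ = 1.1057 × 264 days = 291.9 days.

291.9 days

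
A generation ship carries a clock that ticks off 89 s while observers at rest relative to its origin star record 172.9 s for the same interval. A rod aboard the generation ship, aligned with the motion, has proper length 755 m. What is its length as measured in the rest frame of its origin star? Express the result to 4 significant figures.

From Δt = γΔτ: γ = 172.9/89 = 1.9427.
The rod contracts by the same γ: 755 m / 1.9427 = 388.6 m.

388.6 m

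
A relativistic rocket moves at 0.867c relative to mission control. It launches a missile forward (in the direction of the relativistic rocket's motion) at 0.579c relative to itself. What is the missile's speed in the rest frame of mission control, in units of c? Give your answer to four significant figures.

Relativistic velocity addition: u = (u' + v)/(1 + u'v/c²), with u' = 0.579c and v = 0.867c.
Numerator: 0.579 + 0.867 = 1.446. Denominator: 1 + (0.579)(0.867) = 1.501993.
u = 1.446/1.501993 = 0.96272, so the speed is 0.9627c.

0.9627c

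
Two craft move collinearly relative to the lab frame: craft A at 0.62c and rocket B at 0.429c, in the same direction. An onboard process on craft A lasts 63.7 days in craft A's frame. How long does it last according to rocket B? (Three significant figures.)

66.0 days

Speed of craft A in rocket B's frame: u = (v_A − v_B)/(1 − v_A v_B/c²) = (0.62 − 0.429)/(1 − 0.62×0.429) = 0.191/0.73402 = 0.26021; |u| = 0.26021c.
At |u| = 0.26021c, γ = (1 − 0.0677092)^(−1/2) = 1.0357.
The clock on craft A records proper time, so rocket B measures Δt = γΔτ = 1.0357 × 63.7 = 66.0 days.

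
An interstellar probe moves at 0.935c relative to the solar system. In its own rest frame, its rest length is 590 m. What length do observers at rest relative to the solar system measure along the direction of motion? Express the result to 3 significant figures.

209 m

With β = 0.935, γ = 1/√(1 − 0.935²) = 1/√0.125775 = 2.8197.
Length contraction: L = L₀/γ = 590/2.8197 = 209 m.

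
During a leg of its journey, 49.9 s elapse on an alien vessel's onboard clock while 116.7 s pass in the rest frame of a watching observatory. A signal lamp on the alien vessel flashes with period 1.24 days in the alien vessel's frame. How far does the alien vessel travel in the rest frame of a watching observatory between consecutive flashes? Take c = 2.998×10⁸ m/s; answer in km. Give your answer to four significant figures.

The time-dilation ratio gives γ = 116.7/49.9 = 2.33868.
β = √(1 − 1/γ²) = 0.90397. Lab-frame period = γτ = 2.33868×1.24 days = 2.9 days. Distance = βc × γτ = 0.90397 × 2.998×10⁸ m/s × 250560 s = 6.7904×10^13 m = 6.790×10^10 km.

6.790×10^10 km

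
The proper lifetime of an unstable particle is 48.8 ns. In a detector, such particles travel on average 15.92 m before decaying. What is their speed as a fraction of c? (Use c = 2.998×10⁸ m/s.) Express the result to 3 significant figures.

d = βγcτ ⇒ βγ = d/(cτ) = 15.92 m / (14.63024 m) = 1.0882.
β = (βγ)/√(1+(βγ)²) = 1.0882/√2.18418 = 0.736.

0.736c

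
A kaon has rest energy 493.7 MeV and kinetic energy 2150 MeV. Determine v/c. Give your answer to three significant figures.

γ = 1 + K/(mc²) = 1 + 2150/493.7 = 5.3549.
β = √(1 − 1/γ²) = √(1 − 0.0348736) = √0.9651264 = 0.982.

0.982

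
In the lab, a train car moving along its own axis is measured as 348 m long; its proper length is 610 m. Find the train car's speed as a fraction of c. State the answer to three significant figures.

Length contraction gives γ = L₀/L = 610/348 = 1.7529.
β = √(1 − 1/γ²) = √0.674549 = 0.821.

0.821c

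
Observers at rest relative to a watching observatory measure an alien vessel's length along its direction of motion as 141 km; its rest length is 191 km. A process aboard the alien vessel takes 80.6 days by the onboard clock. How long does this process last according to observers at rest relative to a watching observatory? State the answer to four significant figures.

Length contraction gives γ = L₀/L = 191/141 = 1.35461.
The same γ dilates the second interval: 1.35461 × 80.6 days = 109.2 days.

109.2 days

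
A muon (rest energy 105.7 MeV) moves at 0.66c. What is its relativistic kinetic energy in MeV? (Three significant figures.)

35.0 MeV

β² = 0.4356, so γ = 1/√0.5644 = 1.33109.
Kinetic energy: K = (γ − 1)mc² = (1.33109 − 1) × 105.7 MeV = 0.33109 × 105.7 = 35.0 MeV.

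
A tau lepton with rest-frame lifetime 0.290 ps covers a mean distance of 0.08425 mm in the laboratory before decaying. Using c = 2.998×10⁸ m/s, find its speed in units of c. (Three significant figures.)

0.696c

Lab distance = (lab lifetime)·v = γτ·βc, so βγ = d/(cτ) = 8.425×10^-5/(2.998×10⁸ × 2.900×10^-13) = 0.96904.
With βγ = 0.96904: γ² = 1 + (βγ)² = 1.939039, and β = (βγ)/γ = 0.96904/1.39249 = 0.696.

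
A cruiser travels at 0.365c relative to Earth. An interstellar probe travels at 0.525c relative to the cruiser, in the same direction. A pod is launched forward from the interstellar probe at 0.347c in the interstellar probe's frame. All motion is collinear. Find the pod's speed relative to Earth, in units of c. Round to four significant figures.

0.8687c

First combine the pod and interstellar probe (S''→S'): u₁ = (0.347 + 0.525)/(1 + 0.347×0.525) = 0.872/1.182175 = 0.73762.
Then combine with the cruiser (S'→S): u = (0.73762 + 0.365)/(1 + 0.73762×0.365) = 1.10262/1.2692313 = 0.86873.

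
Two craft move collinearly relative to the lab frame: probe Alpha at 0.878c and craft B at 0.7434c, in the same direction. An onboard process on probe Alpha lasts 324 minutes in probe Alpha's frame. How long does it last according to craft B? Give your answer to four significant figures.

Transform probe Alpha's velocity into craft B's frame: (0.878 − 0.7434)/(1 − 0.878·0.7434) = 0.1346/0.3472948, so the relative speed is 0.38757c.
At |u| = 0.38757c, γ = (1 − 0.150211)^(−1/2) = 1.0848.
Probe Alpha's interval is proper; time dilation gives Δt_B = γΔτ = 1.0848 × 324 minutes = 351.5 minutes.

351.5 minutes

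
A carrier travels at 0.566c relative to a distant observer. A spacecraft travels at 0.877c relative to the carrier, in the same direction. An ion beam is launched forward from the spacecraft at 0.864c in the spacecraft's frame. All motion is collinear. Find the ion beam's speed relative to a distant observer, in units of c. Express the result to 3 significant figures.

0.997c

Compose velocities in two stages. Stage 1 (into S'): u₁ = (0.864+0.877)/(1+0.864×0.877) = 0.99048.
Stage 2 (into S): u = (0.99048+0.566)/(1+0.99048×0.566) = 0.99735, so the speed is 0.997c.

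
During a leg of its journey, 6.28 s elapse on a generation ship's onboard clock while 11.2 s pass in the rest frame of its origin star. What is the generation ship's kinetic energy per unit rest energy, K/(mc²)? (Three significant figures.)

0.783

The time-dilation ratio gives γ = 11.2/6.28 = 1.78344.
K/(mc²) = γ − 1 = 1.78344 − 1 = 0.783.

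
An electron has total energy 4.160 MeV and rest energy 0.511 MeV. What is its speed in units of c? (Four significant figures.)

0.9924c

γ = E/(mc²) = 4.160/0.511 = 8.1409.
β = √(1 − 1/γ²) = √(1 − 0.0150888) = √0.9849112 = 0.9924.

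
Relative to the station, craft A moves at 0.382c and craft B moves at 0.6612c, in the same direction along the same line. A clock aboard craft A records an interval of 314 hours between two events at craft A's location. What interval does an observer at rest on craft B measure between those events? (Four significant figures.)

338.5 hours

Speed of craft A in craft B's frame: u = (v_A − v_B)/(1 − v_A v_B/c²) = (0.382 − 0.6612)/(1 − 0.382×0.6612) = −0.2792/0.7474216 = −0.37355; |u| = 0.37355c.
At |u| = 0.37355c, γ = (1 − 0.13954)^(−1/2) = 1.078.
Craft A's interval is proper; time dilation gives Δt_B = γΔτ = 1.078 × 314 hours = 338.5 hours.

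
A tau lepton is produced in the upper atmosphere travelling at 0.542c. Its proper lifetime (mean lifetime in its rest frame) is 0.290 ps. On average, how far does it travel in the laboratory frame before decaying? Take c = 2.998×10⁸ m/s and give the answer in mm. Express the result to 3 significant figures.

Lorentz factor: γ = (1 − 0.293764)^(−1/2) = 1.1899.
Lab-frame lifetime: Δt = γτ = 1.1899 × 0.290 ps = 0.34507 ps.
Distance: d = vΔt = 0.542 × 2.998×10⁸ m/s × 3.4507×10^-13 s = 5.61×10^-5 m = 0.0561 mm.

0.0561 mm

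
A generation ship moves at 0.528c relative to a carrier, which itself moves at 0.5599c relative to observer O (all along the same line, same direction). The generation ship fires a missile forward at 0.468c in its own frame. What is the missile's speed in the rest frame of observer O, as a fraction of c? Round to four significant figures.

0.9388c

Compose velocities in two stages. Stage 1 (into S'): u₁ = (0.468+0.528)/(1+0.468×0.528) = 0.79865.
Stage 2 (into S): u = (0.79865+0.5599)/(1+0.79865×0.5599) = 0.93877, so the speed is 0.9388c.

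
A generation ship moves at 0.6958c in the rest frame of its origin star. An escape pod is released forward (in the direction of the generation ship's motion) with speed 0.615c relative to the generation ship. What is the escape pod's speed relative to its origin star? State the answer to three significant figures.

0.918c

In units of c, u = (u' + v)/(1 + u'v) with u' = 0.615 and v = 0.6958.
Numerator: 0.615 + 0.6958 = 1.3108. Denominator: 1 + (0.615)(0.6958) = 1.427917.
u = 1.3108/1.427917 = 0.91798, so the speed is 0.918c.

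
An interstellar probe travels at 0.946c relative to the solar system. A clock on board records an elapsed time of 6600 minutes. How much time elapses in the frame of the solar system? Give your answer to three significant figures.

With β = 0.946, γ = 1/√(1 − 0.946²) = 1/√0.105084 = 3.0848.
Time dilation: Δt = γ·Δτ = 3.0848 × 6600 = 20400 minutes.

20400 minutes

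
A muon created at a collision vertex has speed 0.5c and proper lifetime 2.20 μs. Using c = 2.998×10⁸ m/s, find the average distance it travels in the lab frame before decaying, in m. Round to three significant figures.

Lorentz factor: γ = (1 − 0.25)^(−1/2) = 1.1547.
Lab-frame lifetime: Δt = γτ = 1.1547 × 2.20 μs = 2.5403 μs.
Distance: d = vΔt = 0.5 × 2.998×10⁸ m/s × 2.5403×10^-6 s = 381 m.

381 m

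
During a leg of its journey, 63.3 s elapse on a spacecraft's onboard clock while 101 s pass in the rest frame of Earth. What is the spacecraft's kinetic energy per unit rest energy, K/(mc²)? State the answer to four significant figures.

0.5956

From Δt = γΔτ: γ = 101/63.3 = 1.59558.
Since K = (γ−1)mc², K/(mc²) = 1.59558 − 1 = 0.5956.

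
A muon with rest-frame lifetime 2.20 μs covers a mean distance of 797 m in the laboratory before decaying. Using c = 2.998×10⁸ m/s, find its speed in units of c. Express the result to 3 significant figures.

d = βγcτ ⇒ βγ = d/(cτ) = 797.0 m / (659.56 m) = 1.2084.
β = (βγ)/√(1+(βγ)²) = 1.2084/√2.46023 = 0.770.

0.770c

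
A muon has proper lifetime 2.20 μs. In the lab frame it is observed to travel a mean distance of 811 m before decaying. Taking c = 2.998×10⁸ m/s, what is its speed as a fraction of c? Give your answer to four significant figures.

d = βγcτ ⇒ βγ = d/(cτ) = 811.0 m / (659.56 m) = 1.2296.
β = (βγ)/√(1+(βγ)²) = 1.2296/√2.51192 = 0.7758.

0.7758c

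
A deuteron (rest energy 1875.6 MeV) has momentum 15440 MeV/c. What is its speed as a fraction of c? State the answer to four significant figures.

βγ = pc/(mc²) = 15440/1875.6 = 8.232.
Since γ² = 1 + (βγ)² = 68.7658, γ = √68.7658 = 8.29251, and β = (βγ)/γ = 8.232/8.29251 = 0.9927.

0.9927c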